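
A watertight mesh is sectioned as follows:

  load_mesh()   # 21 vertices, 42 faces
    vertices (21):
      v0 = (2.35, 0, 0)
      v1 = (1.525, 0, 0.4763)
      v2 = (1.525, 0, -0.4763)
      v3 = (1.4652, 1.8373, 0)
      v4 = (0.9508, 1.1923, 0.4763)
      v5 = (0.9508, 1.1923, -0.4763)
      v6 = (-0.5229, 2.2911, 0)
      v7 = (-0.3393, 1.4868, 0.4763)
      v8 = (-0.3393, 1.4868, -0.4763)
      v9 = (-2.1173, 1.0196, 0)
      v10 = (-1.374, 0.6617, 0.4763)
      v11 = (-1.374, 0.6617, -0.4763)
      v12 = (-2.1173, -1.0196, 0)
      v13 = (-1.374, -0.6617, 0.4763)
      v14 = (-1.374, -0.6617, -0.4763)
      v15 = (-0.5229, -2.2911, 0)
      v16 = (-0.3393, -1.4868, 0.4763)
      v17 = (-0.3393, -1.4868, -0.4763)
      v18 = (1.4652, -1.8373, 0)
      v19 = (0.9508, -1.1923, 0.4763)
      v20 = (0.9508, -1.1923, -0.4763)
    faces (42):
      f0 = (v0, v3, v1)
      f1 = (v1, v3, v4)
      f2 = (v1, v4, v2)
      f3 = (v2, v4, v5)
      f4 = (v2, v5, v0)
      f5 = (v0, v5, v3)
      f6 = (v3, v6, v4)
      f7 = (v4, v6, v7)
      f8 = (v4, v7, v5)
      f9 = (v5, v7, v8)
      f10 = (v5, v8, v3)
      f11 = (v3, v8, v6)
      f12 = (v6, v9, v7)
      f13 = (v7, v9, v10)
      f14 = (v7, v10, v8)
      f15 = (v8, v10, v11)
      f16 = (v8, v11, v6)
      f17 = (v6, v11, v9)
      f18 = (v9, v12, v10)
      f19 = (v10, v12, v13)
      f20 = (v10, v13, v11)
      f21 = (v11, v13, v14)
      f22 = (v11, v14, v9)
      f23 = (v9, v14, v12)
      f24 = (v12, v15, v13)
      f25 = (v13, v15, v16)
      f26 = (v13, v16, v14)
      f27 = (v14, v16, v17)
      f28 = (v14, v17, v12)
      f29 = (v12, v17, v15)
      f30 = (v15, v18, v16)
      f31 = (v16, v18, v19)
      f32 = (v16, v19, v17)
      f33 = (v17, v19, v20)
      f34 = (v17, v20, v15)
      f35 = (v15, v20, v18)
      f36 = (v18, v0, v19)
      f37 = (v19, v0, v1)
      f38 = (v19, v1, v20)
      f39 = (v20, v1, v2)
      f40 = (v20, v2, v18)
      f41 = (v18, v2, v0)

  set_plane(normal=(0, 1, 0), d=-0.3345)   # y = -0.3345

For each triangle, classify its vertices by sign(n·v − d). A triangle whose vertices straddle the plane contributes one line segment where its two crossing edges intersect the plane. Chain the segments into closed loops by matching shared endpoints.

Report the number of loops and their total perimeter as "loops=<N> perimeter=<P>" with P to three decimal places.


Straddling triangles (12 of 42):
  (v9,v12,v10) [+-+] → (-2.1173, -0.3345, 0)–(-1.81442, -0.3345, 0.194084)  len=0.3597
  (v10,v12,v13) [+--] → (-1.81442, -0.3345, 0.194084)–(-1.374, -0.3345, 0.4763)  len=0.5231
  (v10,v13,v11) [+-+] → (-1.374, -0.3345, 0.4763)–(-1.374, -0.3345, 0.240777)  len=0.2355
  (v11,v13,v14) [+--] → (-1.374, -0.3345, 0.240777)–(-1.374, -0.3345, -0.4763)  len=0.7171
  (v11,v14,v9) [+-+] → (-1.374, -0.3345, -0.4763)–(-1.51865, -0.3345, -0.383607)  len=0.1718
  (v9,v14,v12) [+--] → (-1.51865, -0.3345, -0.383607)–(-2.1173, -0.3345, 0)  len=0.7110
  (v18,v0,v19) [-+-] → (2.18891, -0.3345, 0)–(1.95745, -0.3345, 0.133626)  len=0.2673
  (v19,v0,v1) [-++] → (1.95745, -0.3345, 0.133626)–(1.36391, -0.3345, 0.4763)  len=0.6854
  (v19,v1,v20) [-+-] → (1.36391, -0.3345, 0.4763)–(1.36391, -0.3345, 0.209048)  len=0.2673
  (v20,v1,v2) [-++] → (1.36391, -0.3345, 0.209048)–(1.36391, -0.3345, -0.4763)  len=0.6853
  (v20,v2,v18) [-+-] → (1.36391, -0.3345, -0.4763)–(1.51411, -0.3345, -0.389585)  len=0.1734
  (v18,v2,v0) [-++] → (1.51411, -0.3345, -0.389585)–(2.18891, -0.3345, 0)  len=0.7792

Chained into 2 loop(s):
  loop 1: 6 segments, perimeter = 2.7182
  loop 2: 6 segments, perimeter = 2.8579
Total perimeter = 5.576

loops=2 perimeter=5.576


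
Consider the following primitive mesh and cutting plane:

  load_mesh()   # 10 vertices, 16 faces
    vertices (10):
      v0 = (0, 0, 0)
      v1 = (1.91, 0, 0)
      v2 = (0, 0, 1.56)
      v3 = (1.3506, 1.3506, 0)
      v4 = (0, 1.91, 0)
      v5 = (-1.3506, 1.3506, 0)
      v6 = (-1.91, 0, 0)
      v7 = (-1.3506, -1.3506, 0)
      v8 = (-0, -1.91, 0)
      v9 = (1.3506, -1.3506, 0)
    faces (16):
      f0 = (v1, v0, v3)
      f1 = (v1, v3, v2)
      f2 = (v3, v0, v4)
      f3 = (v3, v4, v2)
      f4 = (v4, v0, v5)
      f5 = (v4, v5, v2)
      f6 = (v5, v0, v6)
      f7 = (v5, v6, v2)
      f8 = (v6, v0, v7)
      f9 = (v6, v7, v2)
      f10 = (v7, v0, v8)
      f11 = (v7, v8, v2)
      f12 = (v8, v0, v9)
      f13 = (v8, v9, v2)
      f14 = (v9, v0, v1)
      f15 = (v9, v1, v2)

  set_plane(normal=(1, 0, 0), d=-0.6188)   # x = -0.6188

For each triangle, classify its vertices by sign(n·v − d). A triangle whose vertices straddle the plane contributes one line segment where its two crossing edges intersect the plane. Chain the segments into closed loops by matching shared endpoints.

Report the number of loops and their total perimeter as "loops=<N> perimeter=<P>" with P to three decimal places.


loops=1 perimeter=7.286

Straddling triangles (8 of 16):
  (v4,v0,v5) [++-] → (-0.6188, 0.6188, 0)–(-0.6188, 1.6537, 0)  len=1.0349
  (v4,v5,v2) [+-+] → (-0.6188, 1.6537, 0)–(-0.6188, 0.6188, 0.84526)  len=1.3362
  (v5,v0,v6) [-+-] → (-0.6188, 0.6188, 0)–(-0.6188, 0, 0)  len=0.6188
  (v5,v6,v2) [--+] → (-0.6188, 0, 1.05459)–(-0.6188, 0.6188, 0.84526)  len=0.6532
  (v6,v0,v7) [-+-] → (-0.6188, 0, 0)–(-0.6188, -0.6188, 0)  len=0.6188
  (v6,v7,v2) [--+] → (-0.6188, -0.6188, 0.84526)–(-0.6188, 0, 1.05459)  len=0.6532
  (v7,v0,v8) [-++] → (-0.6188, -0.6188, 0)–(-0.6188, -1.6537, 0)  len=1.0349
  (v7,v8,v2) [-++] → (-0.6188, -1.6537, 0)–(-0.6188, -0.6188, 0.84526)  len=1.3362

Chained into 1 loop(s):
  loop 1: 8 segments, perimeter = 7.2863
Total perimeter = 7.286


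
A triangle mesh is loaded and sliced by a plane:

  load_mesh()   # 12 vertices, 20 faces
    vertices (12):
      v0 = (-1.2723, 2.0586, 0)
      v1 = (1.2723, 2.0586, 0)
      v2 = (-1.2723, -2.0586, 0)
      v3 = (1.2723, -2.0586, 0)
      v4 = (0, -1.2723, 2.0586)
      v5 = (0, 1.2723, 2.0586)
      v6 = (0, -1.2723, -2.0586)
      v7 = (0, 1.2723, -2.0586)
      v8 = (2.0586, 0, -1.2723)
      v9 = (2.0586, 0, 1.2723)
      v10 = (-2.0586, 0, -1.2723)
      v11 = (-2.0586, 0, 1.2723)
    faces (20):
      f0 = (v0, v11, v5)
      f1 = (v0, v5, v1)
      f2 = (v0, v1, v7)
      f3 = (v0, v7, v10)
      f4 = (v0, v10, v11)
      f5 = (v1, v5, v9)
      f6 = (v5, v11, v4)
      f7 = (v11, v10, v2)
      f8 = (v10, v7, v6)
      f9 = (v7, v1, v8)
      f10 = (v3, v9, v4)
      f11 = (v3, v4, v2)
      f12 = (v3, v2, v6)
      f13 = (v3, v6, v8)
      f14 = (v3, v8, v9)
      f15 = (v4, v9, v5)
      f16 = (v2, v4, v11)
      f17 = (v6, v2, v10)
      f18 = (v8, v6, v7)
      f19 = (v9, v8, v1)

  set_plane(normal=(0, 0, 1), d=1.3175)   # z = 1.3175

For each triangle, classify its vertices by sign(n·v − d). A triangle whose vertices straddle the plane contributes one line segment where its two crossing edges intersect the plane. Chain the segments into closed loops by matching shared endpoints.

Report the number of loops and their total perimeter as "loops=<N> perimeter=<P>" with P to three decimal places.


loops=1 perimeter=10.509

Straddling triangles (8 of 20):
  (v0,v11,v5) [--+] → (-1.94026, 0.0731374, 1.3175)–(-0.45803, 1.55537, 1.3175)  len=2.0962
  (v0,v5,v1) [-+-] → (-0.45803, 1.55537, 1.3175)–(0.45803, 1.55537, 1.3175)  len=0.9161
  (v1,v5,v9) [-+-] → (0.45803, 1.55537, 1.3175)–(1.94026, 0.0731374, 1.3175)  len=2.0962
  (v5,v11,v4) [+-+] → (-1.94026, 0.0731374, 1.3175)–(-1.94026, -0.0731374, 1.3175)  len=0.1463
  (v3,v9,v4) [--+] → (1.94026, -0.0731374, 1.3175)–(0.45803, -1.55537, 1.3175)  len=2.0962
  (v3,v4,v2) [-+-] → (0.45803, -1.55537, 1.3175)–(-0.45803, -1.55537, 1.3175)  len=0.9161
  (v4,v9,v5) [+-+] → (1.94026, -0.0731374, 1.3175)–(1.94026, 0.0731374, 1.3175)  len=0.1463
  (v2,v4,v11) [-+-] → (-0.45803, -1.55537, 1.3175)–(-1.94026, -0.0731374, 1.3175)  len=2.0962

Chained into 1 loop(s):
  loop 1: 8 segments, perimeter = 10.5094
Total perimeter = 10.509


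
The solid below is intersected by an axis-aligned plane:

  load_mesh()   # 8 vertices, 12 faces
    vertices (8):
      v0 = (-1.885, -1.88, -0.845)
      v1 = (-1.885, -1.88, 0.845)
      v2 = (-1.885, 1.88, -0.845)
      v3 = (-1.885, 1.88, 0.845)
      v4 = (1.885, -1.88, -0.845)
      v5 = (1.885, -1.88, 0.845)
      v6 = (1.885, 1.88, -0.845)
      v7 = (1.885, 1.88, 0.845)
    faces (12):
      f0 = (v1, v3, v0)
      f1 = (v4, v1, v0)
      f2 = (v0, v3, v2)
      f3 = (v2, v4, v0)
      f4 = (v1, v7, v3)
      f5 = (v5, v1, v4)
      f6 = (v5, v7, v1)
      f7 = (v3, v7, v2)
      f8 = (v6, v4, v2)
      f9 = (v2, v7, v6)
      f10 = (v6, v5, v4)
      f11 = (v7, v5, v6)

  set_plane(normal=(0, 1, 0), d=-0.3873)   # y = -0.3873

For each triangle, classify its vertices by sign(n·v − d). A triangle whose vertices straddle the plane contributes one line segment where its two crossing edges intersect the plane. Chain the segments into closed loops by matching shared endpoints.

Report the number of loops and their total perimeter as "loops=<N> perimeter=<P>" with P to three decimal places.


Straddling triangles (8 of 12):
  (v1,v3,v0) [-+-] → (-1.885, -0.3873, 0.845)–(-1.885, -0.3873, -0.174079)  len=1.0191
  (v0,v3,v2) [-++] → (-1.885, -0.3873, -0.174079)–(-1.885, -0.3873, -0.845)  len=0.6709
  (v2,v4,v0) [+--] → (0.38833, -0.3873, -0.845)–(-1.885, -0.3873, -0.845)  len=2.2733
  (v1,v7,v3) [-++] → (-0.38833, -0.3873, 0.845)–(-1.885, -0.3873, 0.845)  len=1.4967
  (v5,v7,v1) [-+-] → (1.885, -0.3873, 0.845)–(-0.38833, -0.3873, 0.845)  len=2.2733
  (v6,v4,v2) [+-+] → (1.885, -0.3873, -0.845)–(0.38833, -0.3873, -0.845)  len=1.4967
  (v6,v5,v4) [+--] → (1.885, -0.3873, 0.174079)–(1.885, -0.3873, -0.845)  len=1.0191
  (v7,v5,v6) [+-+] → (1.885, -0.3873, 0.845)–(1.885, -0.3873, 0.174079)  len=0.6709

Chained into 1 loop(s):
  loop 1: 8 segments, perimeter = 10.9200
Total perimeter = 10.920

loops=1 perimeter=10.920


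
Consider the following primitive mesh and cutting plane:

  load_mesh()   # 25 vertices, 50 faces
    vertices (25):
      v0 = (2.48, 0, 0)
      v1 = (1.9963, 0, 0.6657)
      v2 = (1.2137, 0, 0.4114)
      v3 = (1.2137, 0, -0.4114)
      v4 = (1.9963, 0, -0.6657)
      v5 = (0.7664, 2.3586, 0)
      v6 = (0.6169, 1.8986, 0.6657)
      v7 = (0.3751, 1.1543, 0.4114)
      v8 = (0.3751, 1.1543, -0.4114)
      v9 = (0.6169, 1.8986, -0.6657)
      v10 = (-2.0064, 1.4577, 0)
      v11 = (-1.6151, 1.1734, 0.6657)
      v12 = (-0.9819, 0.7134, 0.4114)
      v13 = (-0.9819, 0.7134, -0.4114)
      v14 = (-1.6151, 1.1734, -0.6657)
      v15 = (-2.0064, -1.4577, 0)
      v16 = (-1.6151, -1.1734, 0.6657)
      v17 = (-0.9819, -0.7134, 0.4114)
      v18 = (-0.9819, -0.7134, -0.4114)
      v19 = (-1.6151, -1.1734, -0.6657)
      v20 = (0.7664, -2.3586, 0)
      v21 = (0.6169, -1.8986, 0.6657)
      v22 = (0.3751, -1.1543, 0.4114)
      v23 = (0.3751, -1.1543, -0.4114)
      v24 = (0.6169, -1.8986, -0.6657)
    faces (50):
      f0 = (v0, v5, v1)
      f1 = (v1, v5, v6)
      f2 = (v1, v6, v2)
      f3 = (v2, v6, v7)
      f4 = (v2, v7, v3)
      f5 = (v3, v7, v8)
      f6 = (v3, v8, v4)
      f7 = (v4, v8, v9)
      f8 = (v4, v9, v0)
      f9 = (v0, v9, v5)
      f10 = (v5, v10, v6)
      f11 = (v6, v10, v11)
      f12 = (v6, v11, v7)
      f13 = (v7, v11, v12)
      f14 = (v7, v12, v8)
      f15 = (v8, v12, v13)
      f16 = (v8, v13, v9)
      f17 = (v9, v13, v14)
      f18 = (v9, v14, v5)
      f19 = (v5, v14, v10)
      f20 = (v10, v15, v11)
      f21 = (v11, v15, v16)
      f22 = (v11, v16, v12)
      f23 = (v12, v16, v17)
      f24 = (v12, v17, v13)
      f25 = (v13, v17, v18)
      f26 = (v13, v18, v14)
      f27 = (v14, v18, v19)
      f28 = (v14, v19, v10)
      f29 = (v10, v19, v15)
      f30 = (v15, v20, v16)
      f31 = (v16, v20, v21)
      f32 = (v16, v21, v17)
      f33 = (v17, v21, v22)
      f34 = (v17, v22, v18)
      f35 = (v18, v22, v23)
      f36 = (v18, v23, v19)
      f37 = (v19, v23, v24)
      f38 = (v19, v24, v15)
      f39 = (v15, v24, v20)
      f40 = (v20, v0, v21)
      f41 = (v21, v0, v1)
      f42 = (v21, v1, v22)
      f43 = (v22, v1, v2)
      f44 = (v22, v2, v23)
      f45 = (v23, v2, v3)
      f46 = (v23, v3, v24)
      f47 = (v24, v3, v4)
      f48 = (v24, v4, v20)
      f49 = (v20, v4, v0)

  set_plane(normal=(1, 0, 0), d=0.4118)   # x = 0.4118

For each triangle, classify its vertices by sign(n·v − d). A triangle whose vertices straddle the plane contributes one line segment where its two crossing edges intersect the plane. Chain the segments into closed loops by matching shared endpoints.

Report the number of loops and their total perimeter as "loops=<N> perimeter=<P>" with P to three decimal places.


loops=2 perimeter=7.866

Straddling triangles (24 of 50):
  (v2,v6,v7) [++-] → (0.4118, 1.26727, 0.449997)–(0.4118, 1.10378, 0.4114)  len=0.1680
  (v2,v7,v3) [+-+] → (0.4118, 1.10378, 0.4114)–(0.4118, 1.10378, 0.375391)  len=0.0360
  (v3,v7,v8) [+--] → (0.4118, 1.10378, 0.375391)–(0.4118, 1.10378, -0.4114)  len=0.7868
  (v3,v8,v4) [+-+] → (0.4118, 1.10378, -0.4114)–(0.4118, 1.12817, -0.417157)  len=0.0251
  (v4,v8,v9) [+-+] → (0.4118, 1.12817, -0.417157)–(0.4118, 1.26727, -0.449997)  len=0.1429
  (v5,v10,v6) [+-+] → (0.4118, 2.24339, 0)–(0.4118, 1.86413, 0.613653)  len=0.7214
  (v6,v10,v11) [+--] → (0.4118, 1.86413, 0.613653)–(0.4118, 1.83196, 0.6657)  len=0.0612
  (v6,v11,v7) [+--] → (0.4118, 1.83196, 0.6657)–(0.4118, 1.26727, 0.449997)  len=0.6045
  (v8,v13,v9) [--+] → (0.4118, 1.74656, -0.633077)–(0.4118, 1.26727, -0.449997)  len=0.5131
  (v9,v13,v14) [+--] → (0.4118, 1.74656, -0.633077)–(0.4118, 1.83196, -0.6657)  len=0.0914
  (v9,v14,v5) [+-+] → (0.4118, 1.83196, -0.6657)–(0.4118, 2.18213, -0.0991212)  len=0.6661
  (v5,v14,v10) [+--] → (0.4118, 2.18213, -0.0991212)–(0.4118, 2.24339, 0)  len=0.1165
  (v15,v20,v16) [-+-] → (0.4118, -2.24339, 0)–(0.4118, -2.18213, 0.0991212)  len=0.1165
  (v16,v20,v21) [-++] → (0.4118, -2.18213, 0.0991212)–(0.4118, -1.83196, 0.6657)  len=0.6661
  (v16,v21,v17) [-+-] → (0.4118, -1.83196, 0.6657)–(0.4118, -1.74656, 0.633077)  len=0.0914
  (v17,v21,v22) [-+-] → (0.4118, -1.74656, 0.633077)–(0.4118, -1.26727, 0.449997)  len=0.5131
  (v19,v23,v24) [--+] → (0.4118, -1.26727, -0.449997)–(0.4118, -1.83196, -0.6657)  len=0.6045
  (v19,v24,v15) [-+-] → (0.4118, -1.83196, -0.6657)–(0.4118, -1.86413, -0.613653)  len=0.0612
  (v15,v24,v20) [-++] → (0.4118, -1.86413, -0.613653)–(0.4118, -2.24339, 0)  len=0.7214
  (v21,v1,v22) [++-] → (0.4118, -1.12817, 0.417157)–(0.4118, -1.26727, 0.449997)  len=0.1429
  (v22,v1,v2) [-++] → (0.4118, -1.12817, 0.417157)–(0.4118, -1.10378, 0.4114)  len=0.0251
  (v22,v2,v23) [-+-] → (0.4118, -1.10378, 0.4114)–(0.4118, -1.10378, -0.375391)  len=0.7868
  (v23,v2,v3) [-++] → (0.4118, -1.10378, -0.375391)–(0.4118, -1.10378, -0.4114)  len=0.0360
  (v23,v3,v24) [-++] → (0.4118, -1.10378, -0.4114)–(0.4118, -1.26727, -0.449997)  len=0.1680

Chained into 2 loop(s):
  loop 1: 12 segments, perimeter = 3.9329
  loop 2: 12 segments, perimeter = 3.9329
Total perimeter = 7.866


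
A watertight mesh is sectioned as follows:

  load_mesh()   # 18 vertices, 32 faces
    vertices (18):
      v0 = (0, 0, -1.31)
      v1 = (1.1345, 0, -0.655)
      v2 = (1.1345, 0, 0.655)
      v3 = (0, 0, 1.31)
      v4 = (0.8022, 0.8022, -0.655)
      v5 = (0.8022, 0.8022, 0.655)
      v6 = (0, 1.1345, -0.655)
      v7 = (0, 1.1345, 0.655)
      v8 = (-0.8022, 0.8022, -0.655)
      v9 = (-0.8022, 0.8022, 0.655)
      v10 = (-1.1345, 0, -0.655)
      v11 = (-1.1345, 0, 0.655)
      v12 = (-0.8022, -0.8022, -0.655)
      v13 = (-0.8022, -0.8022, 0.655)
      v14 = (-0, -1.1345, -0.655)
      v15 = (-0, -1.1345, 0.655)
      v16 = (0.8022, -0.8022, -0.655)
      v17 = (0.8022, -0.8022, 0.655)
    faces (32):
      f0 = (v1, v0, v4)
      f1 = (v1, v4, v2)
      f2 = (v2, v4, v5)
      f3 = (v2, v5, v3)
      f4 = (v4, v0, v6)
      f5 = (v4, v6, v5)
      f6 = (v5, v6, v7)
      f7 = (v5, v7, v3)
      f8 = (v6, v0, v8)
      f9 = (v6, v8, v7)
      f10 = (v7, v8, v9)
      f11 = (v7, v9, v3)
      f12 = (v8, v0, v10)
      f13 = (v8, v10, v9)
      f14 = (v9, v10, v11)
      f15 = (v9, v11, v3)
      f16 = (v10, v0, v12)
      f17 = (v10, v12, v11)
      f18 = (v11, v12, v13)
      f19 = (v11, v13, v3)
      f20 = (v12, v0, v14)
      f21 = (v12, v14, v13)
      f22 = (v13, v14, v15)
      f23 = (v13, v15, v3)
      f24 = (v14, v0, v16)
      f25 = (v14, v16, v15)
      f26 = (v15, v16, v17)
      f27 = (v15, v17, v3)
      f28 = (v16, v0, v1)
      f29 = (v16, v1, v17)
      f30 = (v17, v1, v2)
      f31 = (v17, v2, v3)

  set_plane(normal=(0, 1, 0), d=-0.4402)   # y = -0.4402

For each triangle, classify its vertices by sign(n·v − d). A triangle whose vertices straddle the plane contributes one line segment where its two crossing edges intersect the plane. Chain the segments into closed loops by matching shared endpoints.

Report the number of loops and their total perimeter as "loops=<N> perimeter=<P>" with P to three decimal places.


loops=1 perimeter=6.795

Straddling triangles (12 of 32):
  (v10,v0,v12) [++-] → (-0.4402, -0.4402, -0.950575)–(-0.952153, -0.4402, -0.655)  len=0.5912
  (v10,v12,v11) [+-+] → (-0.952153, -0.4402, -0.655)–(-0.952153, -0.4402, -0.0638507)  len=0.5911
  (v11,v12,v13) [+--] → (-0.952153, -0.4402, -0.0638507)–(-0.952153, -0.4402, 0.655)  len=0.7189
  (v11,v13,v3) [+-+] → (-0.952153, -0.4402, 0.655)–(-0.4402, -0.4402, 0.950575)  len=0.5912
  (v12,v0,v14) [-+-] → (-0.4402, -0.4402, -0.950575)–(0, -0.4402, -1.05585)  len=0.4526
  (v13,v15,v3) [--+] → (0, -0.4402, 1.05585)–(-0.4402, -0.4402, 0.950575)  len=0.4526
  (v14,v0,v16) [-+-] → (0, -0.4402, -1.05585)–(0.4402, -0.4402, -0.950575)  len=0.4526
  (v15,v17,v3) [--+] → (0.4402, -0.4402, 0.950575)–(0, -0.4402, 1.05585)  len=0.4526
  (v16,v0,v1) [-++] → (0.4402, -0.4402, -0.950575)–(0.952153, -0.4402, -0.655)  len=0.5912
  (v16,v1,v17) [-+-] → (0.952153, -0.4402, -0.655)–(0.952153, -0.4402, 0.0638507)  len=0.7189
  (v17,v1,v2) [-++] → (0.952153, -0.4402, 0.0638507)–(0.952153, -0.4402, 0.655)  len=0.5911
  (v17,v2,v3) [-++] → (0.952153, -0.4402, 0.655)–(0.4402, -0.4402, 0.950575)  len=0.5912

Chained into 1 loop(s):
  loop 1: 12 segments, perimeter = 6.7951
Total perimeter = 6.795


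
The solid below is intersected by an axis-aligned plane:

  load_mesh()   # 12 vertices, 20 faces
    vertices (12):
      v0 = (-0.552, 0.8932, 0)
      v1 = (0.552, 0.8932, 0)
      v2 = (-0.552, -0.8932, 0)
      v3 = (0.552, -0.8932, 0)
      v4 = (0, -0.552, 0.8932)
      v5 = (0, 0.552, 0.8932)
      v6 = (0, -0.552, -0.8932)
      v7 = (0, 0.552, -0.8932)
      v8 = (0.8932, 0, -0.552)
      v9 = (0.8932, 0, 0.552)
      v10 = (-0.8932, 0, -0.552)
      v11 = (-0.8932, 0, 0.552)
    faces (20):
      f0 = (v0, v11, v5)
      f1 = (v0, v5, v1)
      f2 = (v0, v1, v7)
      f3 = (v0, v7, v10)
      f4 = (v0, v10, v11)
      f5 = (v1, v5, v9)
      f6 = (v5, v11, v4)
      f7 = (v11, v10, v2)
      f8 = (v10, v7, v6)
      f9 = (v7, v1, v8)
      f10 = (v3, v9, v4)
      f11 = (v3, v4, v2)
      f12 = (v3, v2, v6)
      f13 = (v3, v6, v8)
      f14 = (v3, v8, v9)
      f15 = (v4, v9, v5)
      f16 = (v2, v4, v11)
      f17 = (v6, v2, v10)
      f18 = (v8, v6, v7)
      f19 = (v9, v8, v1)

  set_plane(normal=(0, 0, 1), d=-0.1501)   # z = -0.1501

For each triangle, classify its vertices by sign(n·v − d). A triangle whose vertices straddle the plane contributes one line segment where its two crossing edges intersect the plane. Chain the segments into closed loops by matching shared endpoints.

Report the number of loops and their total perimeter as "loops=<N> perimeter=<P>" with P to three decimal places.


loops=1 perimeter=5.671

Straddling triangles (10 of 20):
  (v0,v1,v7) [++-] → (0.459238, 0.835862, -0.1501)–(-0.459238, 0.835862, -0.1501)  len=0.9185
  (v0,v7,v10) [+--] → (-0.459238, 0.835862, -0.1501)–(-0.644779, 0.650321, -0.1501)  len=0.2624
  (v0,v10,v11) [+-+] → (-0.644779, 0.650321, -0.1501)–(-0.8932, 0, -0.1501)  len=0.6962
  (v11,v10,v2) [+-+] → (-0.8932, 0, -0.1501)–(-0.644779, -0.650321, -0.1501)  len=0.6962
  (v7,v1,v8) [-+-] → (0.459238, 0.835862, -0.1501)–(0.644779, 0.650321, -0.1501)  len=0.2624
  (v3,v2,v6) [++-] → (-0.459238, -0.835862, -0.1501)–(0.459238, -0.835862, -0.1501)  len=0.9185
  (v3,v6,v8) [+--] → (0.459238, -0.835862, -0.1501)–(0.644779, -0.650321, -0.1501)  len=0.2624
  (v3,v8,v9) [+-+] → (0.644779, -0.650321, -0.1501)–(0.8932, 0, -0.1501)  len=0.6962
  (v6,v2,v10) [-+-] → (-0.459238, -0.835862, -0.1501)–(-0.644779, -0.650321, -0.1501)  len=0.2624
  (v9,v8,v1) [+-+] → (0.8932, 0, -0.1501)–(0.644779, 0.650321, -0.1501)  len=0.6962

Chained into 1 loop(s):
  loop 1: 10 segments, perimeter = 5.6711
Total perimeter = 5.671


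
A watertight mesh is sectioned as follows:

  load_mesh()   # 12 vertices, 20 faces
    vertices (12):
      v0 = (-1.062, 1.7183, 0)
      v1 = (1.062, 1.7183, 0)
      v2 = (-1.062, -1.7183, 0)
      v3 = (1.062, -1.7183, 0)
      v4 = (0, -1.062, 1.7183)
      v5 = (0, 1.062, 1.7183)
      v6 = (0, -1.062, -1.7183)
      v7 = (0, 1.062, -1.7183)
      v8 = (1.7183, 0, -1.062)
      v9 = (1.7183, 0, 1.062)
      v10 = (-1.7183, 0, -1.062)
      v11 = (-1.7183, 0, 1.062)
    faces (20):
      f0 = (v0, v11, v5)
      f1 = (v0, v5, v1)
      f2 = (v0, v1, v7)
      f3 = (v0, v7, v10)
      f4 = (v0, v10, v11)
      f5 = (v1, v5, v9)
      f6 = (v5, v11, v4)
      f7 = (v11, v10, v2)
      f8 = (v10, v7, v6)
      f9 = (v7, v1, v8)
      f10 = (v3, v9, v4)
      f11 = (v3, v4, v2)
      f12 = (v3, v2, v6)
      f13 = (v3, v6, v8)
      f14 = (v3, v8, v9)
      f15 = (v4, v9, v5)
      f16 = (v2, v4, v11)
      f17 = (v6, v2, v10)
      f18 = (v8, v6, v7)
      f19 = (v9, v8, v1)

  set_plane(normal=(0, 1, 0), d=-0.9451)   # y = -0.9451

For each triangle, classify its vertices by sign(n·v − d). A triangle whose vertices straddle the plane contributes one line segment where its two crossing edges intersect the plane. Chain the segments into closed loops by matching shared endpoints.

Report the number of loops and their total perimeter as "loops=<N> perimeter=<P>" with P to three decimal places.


Straddling triangles (10 of 20):
  (v5,v11,v4) [++-] → (-0.189142, -0.9451, 1.64606)–(0, -0.9451, 1.7183)  len=0.2025
  (v11,v10,v2) [++-] → (-1.35732, -0.9451, -0.477878)–(-1.35732, -0.9451, 0.477878)  len=0.9558
  (v10,v7,v6) [++-] → (0, -0.9451, -1.7183)–(-0.189142, -0.9451, -1.64606)  len=0.2025
  (v3,v9,v4) [-+-] → (1.35732, -0.9451, 0.477878)–(0.189142, -0.9451, 1.64606)  len=1.6521
  (v3,v6,v8) [--+] → (0.189142, -0.9451, -1.64606)–(1.35732, -0.9451, -0.477878)  len=1.6521
  (v3,v8,v9) [-++] → (1.35732, -0.9451, -0.477878)–(1.35732, -0.9451, 0.477878)  len=0.9558
  (v4,v9,v5) [-++] → (0.189142, -0.9451, 1.64606)–(0, -0.9451, 1.7183)  len=0.2025
  (v2,v4,v11) [--+] → (-0.189142, -0.9451, 1.64606)–(-1.35732, -0.9451, 0.477878)  len=1.6521
  (v6,v2,v10) [--+] → (-1.35732, -0.9451, -0.477878)–(-0.189142, -0.9451, -1.64606)  len=1.6521
  (v8,v6,v7) [+-+] → (0.189142, -0.9451, -1.64606)–(0, -0.9451, -1.7183)  len=0.2025

Chained into 1 loop(s):
  loop 1: 10 segments, perimeter = 9.3296
Total perimeter = 9.330

loops=1 perimeter=9.330


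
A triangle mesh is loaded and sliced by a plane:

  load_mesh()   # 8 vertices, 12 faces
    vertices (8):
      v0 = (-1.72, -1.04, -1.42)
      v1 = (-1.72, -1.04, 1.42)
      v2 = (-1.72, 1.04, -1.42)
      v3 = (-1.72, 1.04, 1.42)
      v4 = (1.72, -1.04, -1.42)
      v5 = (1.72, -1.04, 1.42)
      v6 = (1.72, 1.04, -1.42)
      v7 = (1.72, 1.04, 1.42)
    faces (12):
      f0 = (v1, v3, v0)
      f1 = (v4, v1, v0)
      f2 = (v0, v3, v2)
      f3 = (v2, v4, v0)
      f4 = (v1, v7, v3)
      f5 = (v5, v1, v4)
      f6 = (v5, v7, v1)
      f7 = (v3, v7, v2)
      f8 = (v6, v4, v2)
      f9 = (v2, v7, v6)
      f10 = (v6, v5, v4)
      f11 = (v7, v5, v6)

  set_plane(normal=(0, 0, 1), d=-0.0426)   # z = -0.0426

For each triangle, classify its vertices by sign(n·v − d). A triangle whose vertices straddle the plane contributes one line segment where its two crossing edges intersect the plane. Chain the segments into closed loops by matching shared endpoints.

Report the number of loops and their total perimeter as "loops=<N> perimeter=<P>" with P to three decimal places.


Straddling triangles (8 of 12):
  (v1,v3,v0) [++-] → (-1.72, -0.0312, -0.0426)–(-1.72, -1.04, -0.0426)  len=1.0088
  (v4,v1,v0) [-+-] → (0.0516, -1.04, -0.0426)–(-1.72, -1.04, -0.0426)  len=1.7716
  (v0,v3,v2) [-+-] → (-1.72, -0.0312, -0.0426)–(-1.72, 1.04, -0.0426)  len=1.0712
  (v5,v1,v4) [++-] → (0.0516, -1.04, -0.0426)–(1.72, -1.04, -0.0426)  len=1.6684
  (v3,v7,v2) [++-] → (-0.0516, 1.04, -0.0426)–(-1.72, 1.04, -0.0426)  len=1.6684
  (v2,v7,v6) [-+-] → (-0.0516, 1.04, -0.0426)–(1.72, 1.04, -0.0426)  len=1.7716
  (v6,v5,v4) [-+-] → (1.72, 0.0312, -0.0426)–(1.72, -1.04, -0.0426)  len=1.0712
  (v7,v5,v6) [++-] → (1.72, 0.0312, -0.0426)–(1.72, 1.04, -0.0426)  len=1.0088

Chained into 1 loop(s):
  loop 1: 8 segments, perimeter = 11.0400
Total perimeter = 11.040

loops=1 perimeter=11.040


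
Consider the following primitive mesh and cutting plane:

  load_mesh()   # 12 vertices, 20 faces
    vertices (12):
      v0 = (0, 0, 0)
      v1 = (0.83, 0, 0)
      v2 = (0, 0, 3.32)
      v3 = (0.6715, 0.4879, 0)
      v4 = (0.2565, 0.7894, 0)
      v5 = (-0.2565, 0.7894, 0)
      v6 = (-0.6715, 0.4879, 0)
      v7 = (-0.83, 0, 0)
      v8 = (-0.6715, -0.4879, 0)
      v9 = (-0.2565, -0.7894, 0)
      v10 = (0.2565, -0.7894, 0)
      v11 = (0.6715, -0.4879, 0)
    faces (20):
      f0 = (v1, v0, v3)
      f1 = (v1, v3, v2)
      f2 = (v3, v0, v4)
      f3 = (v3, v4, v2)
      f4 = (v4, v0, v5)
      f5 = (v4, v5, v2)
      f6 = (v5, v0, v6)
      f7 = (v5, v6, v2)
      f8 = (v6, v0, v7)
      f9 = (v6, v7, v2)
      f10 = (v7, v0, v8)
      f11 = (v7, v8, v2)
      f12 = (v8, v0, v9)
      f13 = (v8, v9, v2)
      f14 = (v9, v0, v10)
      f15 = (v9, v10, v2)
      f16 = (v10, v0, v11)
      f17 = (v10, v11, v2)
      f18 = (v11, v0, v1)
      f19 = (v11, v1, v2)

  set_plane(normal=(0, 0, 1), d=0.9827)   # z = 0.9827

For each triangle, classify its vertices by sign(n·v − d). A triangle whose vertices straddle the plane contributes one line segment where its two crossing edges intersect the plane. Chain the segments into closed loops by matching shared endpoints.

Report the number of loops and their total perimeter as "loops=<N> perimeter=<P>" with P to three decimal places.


loops=1 perimeter=3.611

Straddling triangles (10 of 20):
  (v1,v3,v2) [--+] → (0.47274, 0.343485, 0.9827)–(0.584325, 0, 0.9827)  len=0.3612
  (v3,v4,v2) [--+] → (0.180578, 0.555742, 0.9827)–(0.47274, 0.343485, 0.9827)  len=0.3611
  (v4,v5,v2) [--+] → (-0.180578, 0.555742, 0.9827)–(0.180578, 0.555742, 0.9827)  len=0.3612
  (v5,v6,v2) [--+] → (-0.47274, 0.343485, 0.9827)–(-0.180578, 0.555742, 0.9827)  len=0.3611
  (v6,v7,v2) [--+] → (-0.584325, 0, 0.9827)–(-0.47274, 0.343485, 0.9827)  len=0.3612
  (v7,v8,v2) [--+] → (-0.47274, -0.343485, 0.9827)–(-0.584325, 0, 0.9827)  len=0.3612
  (v8,v9,v2) [--+] → (-0.180578, -0.555742, 0.9827)–(-0.47274, -0.343485, 0.9827)  len=0.3611
  (v9,v10,v2) [--+] → (0.180578, -0.555742, 0.9827)–(-0.180578, -0.555742, 0.9827)  len=0.3612
  (v10,v11,v2) [--+] → (0.47274, -0.343485, 0.9827)–(0.180578, -0.555742, 0.9827)  len=0.3611
  (v11,v1,v2) [--+] → (0.584325, 0, 0.9827)–(0.47274, -0.343485, 0.9827)  len=0.3612

Chained into 1 loop(s):
  loop 1: 10 segments, perimeter = 3.6114
Total perimeter = 3.611


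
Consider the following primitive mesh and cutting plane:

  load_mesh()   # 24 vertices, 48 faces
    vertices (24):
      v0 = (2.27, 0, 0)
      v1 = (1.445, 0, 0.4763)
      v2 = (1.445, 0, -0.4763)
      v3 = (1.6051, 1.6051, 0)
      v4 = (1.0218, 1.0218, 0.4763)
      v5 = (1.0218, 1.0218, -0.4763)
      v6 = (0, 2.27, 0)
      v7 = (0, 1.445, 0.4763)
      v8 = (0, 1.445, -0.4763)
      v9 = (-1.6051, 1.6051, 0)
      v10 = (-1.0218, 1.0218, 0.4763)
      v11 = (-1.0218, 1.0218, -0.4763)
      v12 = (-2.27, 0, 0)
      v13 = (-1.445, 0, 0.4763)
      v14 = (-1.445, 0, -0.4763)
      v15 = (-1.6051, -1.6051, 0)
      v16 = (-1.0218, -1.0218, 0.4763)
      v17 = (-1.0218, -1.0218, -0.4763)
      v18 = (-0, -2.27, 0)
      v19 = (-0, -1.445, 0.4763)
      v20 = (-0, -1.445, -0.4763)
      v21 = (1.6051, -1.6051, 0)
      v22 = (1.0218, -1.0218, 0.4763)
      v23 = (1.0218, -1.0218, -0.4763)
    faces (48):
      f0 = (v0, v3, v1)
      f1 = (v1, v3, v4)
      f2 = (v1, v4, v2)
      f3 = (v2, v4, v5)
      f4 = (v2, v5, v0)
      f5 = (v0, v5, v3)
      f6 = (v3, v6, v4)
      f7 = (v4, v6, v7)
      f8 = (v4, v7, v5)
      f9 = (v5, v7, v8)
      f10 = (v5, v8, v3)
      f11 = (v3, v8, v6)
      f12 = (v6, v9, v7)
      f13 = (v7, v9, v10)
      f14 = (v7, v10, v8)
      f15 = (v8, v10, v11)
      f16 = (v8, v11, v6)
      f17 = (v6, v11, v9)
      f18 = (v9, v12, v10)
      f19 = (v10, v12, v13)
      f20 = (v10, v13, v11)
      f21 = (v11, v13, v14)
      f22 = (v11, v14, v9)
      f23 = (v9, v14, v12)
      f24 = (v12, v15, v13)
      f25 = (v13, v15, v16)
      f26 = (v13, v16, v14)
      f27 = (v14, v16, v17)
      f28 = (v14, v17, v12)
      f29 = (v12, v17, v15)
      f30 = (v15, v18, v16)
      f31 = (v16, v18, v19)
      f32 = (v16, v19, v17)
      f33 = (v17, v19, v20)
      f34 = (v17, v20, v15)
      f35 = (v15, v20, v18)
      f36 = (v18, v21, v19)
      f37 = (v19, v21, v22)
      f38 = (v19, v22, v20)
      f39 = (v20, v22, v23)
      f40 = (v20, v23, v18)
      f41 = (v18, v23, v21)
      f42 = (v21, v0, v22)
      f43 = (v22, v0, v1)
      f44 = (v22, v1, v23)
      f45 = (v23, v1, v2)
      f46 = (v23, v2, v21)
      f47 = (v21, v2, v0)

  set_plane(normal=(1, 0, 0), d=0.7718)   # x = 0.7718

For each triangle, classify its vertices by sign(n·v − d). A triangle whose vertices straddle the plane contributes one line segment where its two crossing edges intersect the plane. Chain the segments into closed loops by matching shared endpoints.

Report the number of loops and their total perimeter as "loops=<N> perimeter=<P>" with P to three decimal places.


Straddling triangles (12 of 48):
  (v3,v6,v4) [+-+] → (0.7718, 1.95029, 0)–(0.7718, 1.32719, 0.359765)  len=0.7195
  (v4,v6,v7) [+--] → (0.7718, 1.32719, 0.359765)–(0.7718, 1.12534, 0.4763)  len=0.2331
  (v4,v7,v5) [+-+] → (0.7718, 1.12534, 0.4763)–(0.7718, 1.12534, -0.243231)  len=0.7195
  (v5,v7,v8) [+--] → (0.7718, 1.12534, -0.243231)–(0.7718, 1.12534, -0.4763)  len=0.2331
  (v5,v8,v3) [+-+] → (0.7718, 1.12534, -0.4763)–(0.7718, 1.52198, -0.247275)  len=0.4580
  (v3,v8,v6) [+--] → (0.7718, 1.52198, -0.247275)–(0.7718, 1.95029, 0)  len=0.4946
  (v18,v21,v19) [-+-] → (0.7718, -1.95029, 0)–(0.7718, -1.52198, 0.247275)  len=0.4946
  (v19,v21,v22) [-++] → (0.7718, -1.52198, 0.247275)–(0.7718, -1.12534, 0.4763)  len=0.4580
  (v19,v22,v20) [-+-] → (0.7718, -1.12534, 0.4763)–(0.7718, -1.12534, 0.243231)  len=0.2331
  (v20,v22,v23) [-++] → (0.7718, -1.12534, 0.243231)–(0.7718, -1.12534, -0.4763)  len=0.7195
  (v20,v23,v18) [-+-] → (0.7718, -1.12534, -0.4763)–(0.7718, -1.32719, -0.359765)  len=0.2331
  (v18,v23,v21) [-++] → (0.7718, -1.32719, -0.359765)–(0.7718, -1.95029, 0)  len=0.7195

Chained into 2 loop(s):
  loop 1: 6 segments, perimeter = 2.8577
  loop 2: 6 segments, perimeter = 2.8577
Total perimeter = 5.715

loops=2 perimeter=5.715


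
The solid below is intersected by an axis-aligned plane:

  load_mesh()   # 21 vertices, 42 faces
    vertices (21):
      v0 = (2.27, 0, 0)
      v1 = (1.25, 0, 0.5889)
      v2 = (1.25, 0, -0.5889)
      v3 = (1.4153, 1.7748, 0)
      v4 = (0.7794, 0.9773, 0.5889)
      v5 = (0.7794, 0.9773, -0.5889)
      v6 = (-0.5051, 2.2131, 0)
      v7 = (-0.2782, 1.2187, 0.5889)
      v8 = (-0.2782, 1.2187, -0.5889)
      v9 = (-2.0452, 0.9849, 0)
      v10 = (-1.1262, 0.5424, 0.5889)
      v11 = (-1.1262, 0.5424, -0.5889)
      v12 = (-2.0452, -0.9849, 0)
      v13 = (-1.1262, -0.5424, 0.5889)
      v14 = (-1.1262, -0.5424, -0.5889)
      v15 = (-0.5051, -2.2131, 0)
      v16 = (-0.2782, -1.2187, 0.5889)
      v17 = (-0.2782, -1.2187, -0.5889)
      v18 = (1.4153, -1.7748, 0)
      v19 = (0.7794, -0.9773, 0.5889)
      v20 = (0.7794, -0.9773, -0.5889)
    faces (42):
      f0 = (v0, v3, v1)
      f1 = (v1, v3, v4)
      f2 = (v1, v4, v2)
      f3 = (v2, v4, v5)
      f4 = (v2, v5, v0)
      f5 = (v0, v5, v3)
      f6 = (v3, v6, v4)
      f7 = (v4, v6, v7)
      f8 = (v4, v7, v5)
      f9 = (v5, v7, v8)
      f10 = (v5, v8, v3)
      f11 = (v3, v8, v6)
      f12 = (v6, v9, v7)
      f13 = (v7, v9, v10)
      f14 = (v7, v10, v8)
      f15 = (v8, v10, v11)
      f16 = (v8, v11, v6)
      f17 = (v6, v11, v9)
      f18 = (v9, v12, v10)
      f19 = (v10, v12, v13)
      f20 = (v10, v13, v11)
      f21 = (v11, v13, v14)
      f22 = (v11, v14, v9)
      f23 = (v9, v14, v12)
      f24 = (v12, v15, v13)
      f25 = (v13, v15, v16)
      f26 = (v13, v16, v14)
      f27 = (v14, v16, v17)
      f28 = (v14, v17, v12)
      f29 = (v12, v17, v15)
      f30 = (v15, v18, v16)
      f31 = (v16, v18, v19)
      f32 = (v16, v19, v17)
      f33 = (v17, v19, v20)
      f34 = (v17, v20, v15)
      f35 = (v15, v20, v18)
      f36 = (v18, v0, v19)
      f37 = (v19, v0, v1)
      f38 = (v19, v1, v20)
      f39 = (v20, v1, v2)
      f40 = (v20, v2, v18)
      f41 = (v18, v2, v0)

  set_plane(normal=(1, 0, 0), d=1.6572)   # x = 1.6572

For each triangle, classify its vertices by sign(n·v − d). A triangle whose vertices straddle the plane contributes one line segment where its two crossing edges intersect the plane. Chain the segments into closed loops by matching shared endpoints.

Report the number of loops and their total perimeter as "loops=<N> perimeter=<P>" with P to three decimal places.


loops=1 perimeter=5.283

Straddling triangles (6 of 42):
  (v0,v3,v1) [+--] → (1.6572, 1.27249, 0)–(1.6572, 0, 0.353802)  len=1.3208
  (v2,v5,v0) [--+] → (1.6572, 0.401777, -0.242102)–(1.6572, 0, -0.353802)  len=0.4170
  (v0,v5,v3) [+--] → (1.6572, 0.401777, -0.242102)–(1.6572, 1.27249, 0)  len=0.9037
  (v18,v0,v19) [-+-] → (1.6572, -1.27249, 0)–(1.6572, -0.401777, 0.242102)  len=0.9037
  (v19,v0,v1) [-+-] → (1.6572, -0.401777, 0.242102)–(1.6572, 0, 0.353802)  len=0.4170
  (v18,v2,v0) [--+] → (1.6572, 0, -0.353802)–(1.6572, -1.27249, 0)  len=1.3208

Chained into 1 loop(s):
  loop 1: 6 segments, perimeter = 5.2830
Total perimeter = 5.283


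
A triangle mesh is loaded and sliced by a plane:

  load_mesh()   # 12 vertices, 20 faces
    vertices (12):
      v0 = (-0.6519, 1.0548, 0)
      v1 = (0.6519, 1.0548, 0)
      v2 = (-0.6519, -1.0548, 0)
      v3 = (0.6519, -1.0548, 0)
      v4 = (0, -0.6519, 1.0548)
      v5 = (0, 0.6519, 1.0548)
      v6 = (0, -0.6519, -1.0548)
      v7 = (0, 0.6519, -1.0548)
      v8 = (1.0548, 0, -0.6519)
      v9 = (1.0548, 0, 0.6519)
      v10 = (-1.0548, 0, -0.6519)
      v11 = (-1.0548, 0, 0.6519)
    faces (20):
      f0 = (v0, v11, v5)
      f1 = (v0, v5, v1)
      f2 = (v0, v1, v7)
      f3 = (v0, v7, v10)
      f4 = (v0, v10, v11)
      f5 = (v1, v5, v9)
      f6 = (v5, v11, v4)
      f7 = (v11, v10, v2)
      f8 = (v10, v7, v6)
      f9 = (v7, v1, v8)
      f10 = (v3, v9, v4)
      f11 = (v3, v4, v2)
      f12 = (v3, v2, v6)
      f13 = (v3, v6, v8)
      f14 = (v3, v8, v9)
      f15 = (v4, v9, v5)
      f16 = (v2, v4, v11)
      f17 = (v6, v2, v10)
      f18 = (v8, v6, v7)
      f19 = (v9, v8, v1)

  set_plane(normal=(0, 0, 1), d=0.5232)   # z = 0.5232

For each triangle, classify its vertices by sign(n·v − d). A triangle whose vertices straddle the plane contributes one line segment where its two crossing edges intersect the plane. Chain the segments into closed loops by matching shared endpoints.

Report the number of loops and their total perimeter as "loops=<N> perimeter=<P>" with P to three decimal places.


loops=1 perimeter=5.864

Straddling triangles (10 of 20):
  (v0,v11,v5) [-++] → (-0.975258, 0.208242, 0.5232)–(-0.328546, 0.854954, 0.5232)  len=0.9146
  (v0,v5,v1) [-+-] → (-0.328546, 0.854954, 0.5232)–(0.328546, 0.854954, 0.5232)  len=0.6571
  (v0,v10,v11) [--+] → (-1.0548, 0, 0.5232)–(-0.975258, 0.208242, 0.5232)  len=0.2229
  (v1,v5,v9) [-++] → (0.328546, 0.854954, 0.5232)–(0.975258, 0.208242, 0.5232)  len=0.9146
  (v11,v10,v2) [+--] → (-1.0548, 0, 0.5232)–(-0.975258, -0.208242, 0.5232)  len=0.2229
  (v3,v9,v4) [-++] → (0.975258, -0.208242, 0.5232)–(0.328546, -0.854954, 0.5232)  len=0.9146
  (v3,v4,v2) [-+-] → (0.328546, -0.854954, 0.5232)–(-0.328546, -0.854954, 0.5232)  len=0.6571
  (v3,v8,v9) [--+] → (1.0548, 0, 0.5232)–(0.975258, -0.208242, 0.5232)  len=0.2229
  (v2,v4,v11) [-++] → (-0.328546, -0.854954, 0.5232)–(-0.975258, -0.208242, 0.5232)  len=0.9146
  (v9,v8,v1) [+--] → (1.0548, 0, 0.5232)–(0.975258, 0.208242, 0.5232)  len=0.2229

Chained into 1 loop(s):
  loop 1: 10 segments, perimeter = 5.8642
Total perimeter = 5.864


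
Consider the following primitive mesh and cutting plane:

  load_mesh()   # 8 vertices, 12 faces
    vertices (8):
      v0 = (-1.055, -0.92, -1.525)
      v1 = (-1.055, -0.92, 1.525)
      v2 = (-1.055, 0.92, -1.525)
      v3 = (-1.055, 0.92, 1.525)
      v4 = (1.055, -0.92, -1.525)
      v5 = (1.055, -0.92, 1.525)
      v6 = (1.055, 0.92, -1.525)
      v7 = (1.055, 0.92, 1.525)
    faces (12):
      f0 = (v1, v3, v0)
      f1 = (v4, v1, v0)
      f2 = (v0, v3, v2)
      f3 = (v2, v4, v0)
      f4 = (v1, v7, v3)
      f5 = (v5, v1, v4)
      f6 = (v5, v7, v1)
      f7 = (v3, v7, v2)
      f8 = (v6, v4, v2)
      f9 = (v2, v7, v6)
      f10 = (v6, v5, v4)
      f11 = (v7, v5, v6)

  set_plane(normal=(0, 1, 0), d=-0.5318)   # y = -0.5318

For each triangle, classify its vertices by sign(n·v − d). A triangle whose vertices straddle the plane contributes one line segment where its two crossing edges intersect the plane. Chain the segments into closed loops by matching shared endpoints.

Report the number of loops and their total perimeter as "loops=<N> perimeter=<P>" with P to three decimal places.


Straddling triangles (8 of 12):
  (v1,v3,v0) [-+-] → (-1.055, -0.5318, 1.525)–(-1.055, -0.5318, -0.881516)  len=2.4065
  (v0,v3,v2) [-++] → (-1.055, -0.5318, -0.881516)–(-1.055, -0.5318, -1.525)  len=0.6435
  (v2,v4,v0) [+--] → (0.609836, -0.5318, -1.525)–(-1.055, -0.5318, -1.525)  len=1.6648
  (v1,v7,v3) [-++] → (-0.609836, -0.5318, 1.525)–(-1.055, -0.5318, 1.525)  len=0.4452
  (v5,v7,v1) [-+-] → (1.055, -0.5318, 1.525)–(-0.609836, -0.5318, 1.525)  len=1.6648
  (v6,v4,v2) [+-+] → (1.055, -0.5318, -1.525)–(0.609836, -0.5318, -1.525)  len=0.4452
  (v6,v5,v4) [+--] → (1.055, -0.5318, 0.881516)–(1.055, -0.5318, -1.525)  len=2.4065
  (v7,v5,v6) [+-+] → (1.055, -0.5318, 1.525)–(1.055, -0.5318, 0.881516)  len=0.6435

Chained into 1 loop(s):
  loop 1: 8 segments, perimeter = 10.3200
Total perimeter = 10.320

loops=1 perimeter=10.320


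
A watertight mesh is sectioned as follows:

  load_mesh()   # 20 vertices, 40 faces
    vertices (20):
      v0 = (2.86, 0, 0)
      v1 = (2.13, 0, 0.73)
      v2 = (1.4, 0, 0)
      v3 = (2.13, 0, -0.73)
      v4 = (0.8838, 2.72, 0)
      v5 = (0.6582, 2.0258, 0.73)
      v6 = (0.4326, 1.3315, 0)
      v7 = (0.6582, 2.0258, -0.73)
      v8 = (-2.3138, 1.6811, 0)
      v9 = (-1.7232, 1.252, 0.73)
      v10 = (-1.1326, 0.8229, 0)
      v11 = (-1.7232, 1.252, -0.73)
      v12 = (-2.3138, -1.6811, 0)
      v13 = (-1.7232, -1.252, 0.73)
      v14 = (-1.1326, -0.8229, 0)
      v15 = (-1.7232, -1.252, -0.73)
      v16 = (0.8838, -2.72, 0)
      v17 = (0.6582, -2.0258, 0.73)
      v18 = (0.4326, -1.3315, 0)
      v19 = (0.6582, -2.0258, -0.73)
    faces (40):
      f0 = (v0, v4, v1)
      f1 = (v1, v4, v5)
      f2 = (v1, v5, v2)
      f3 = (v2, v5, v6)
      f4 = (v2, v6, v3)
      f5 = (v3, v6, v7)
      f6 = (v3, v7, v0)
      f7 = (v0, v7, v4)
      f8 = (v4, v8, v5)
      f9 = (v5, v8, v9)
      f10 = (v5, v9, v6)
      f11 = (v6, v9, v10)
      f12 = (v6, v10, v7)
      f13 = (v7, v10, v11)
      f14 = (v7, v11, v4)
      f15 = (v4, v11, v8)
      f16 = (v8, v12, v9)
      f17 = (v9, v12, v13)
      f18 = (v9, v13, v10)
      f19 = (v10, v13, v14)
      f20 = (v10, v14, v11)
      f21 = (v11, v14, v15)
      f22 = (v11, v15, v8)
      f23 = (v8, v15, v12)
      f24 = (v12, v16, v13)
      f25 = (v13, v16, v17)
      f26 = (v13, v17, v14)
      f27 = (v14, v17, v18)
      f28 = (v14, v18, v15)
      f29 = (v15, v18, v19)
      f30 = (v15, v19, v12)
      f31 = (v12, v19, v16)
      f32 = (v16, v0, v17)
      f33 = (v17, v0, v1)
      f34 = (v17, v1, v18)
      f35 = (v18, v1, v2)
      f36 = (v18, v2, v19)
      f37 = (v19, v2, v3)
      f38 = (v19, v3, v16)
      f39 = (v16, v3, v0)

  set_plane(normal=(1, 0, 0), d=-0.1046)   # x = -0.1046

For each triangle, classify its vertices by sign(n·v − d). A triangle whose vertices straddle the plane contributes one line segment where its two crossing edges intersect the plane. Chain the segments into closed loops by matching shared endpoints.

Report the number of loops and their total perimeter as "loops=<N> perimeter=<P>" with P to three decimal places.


Straddling triangles (16 of 40):
  (v4,v8,v5) [+-+] → (-0.1046, 2.39887, 0)–(-0.1046, 1.93733, 0.542637)  len=0.7124
  (v5,v8,v9) [+--] → (-0.1046, 1.93733, 0.542637)–(-0.1046, 1.77794, 0.73)  len=0.2460
  (v5,v9,v6) [+-+] → (-0.1046, 1.77794, 0.73)–(-0.1046, 1.31169, 0.181907)  len=0.7196
  (v6,v9,v10) [+--] → (-0.1046, 1.31169, 0.181907)–(-0.1046, 1.15694, 0)  len=0.2388
  (v6,v10,v7) [+-+] → (-0.1046, 1.15694, 0)–(-0.1046, 1.51342, -0.419053)  len=0.5502
  (v7,v10,v11) [+--] → (-0.1046, 1.51342, -0.419053)–(-0.1046, 1.77794, -0.73)  len=0.4082
  (v7,v11,v4) [+-+] → (-0.1046, 1.77794, -0.73)–(-0.1046, 2.16343, -0.276767)  len=0.5950
  (v4,v11,v8) [+--] → (-0.1046, 2.16343, -0.276767)–(-0.1046, 2.39887, 0)  len=0.3634
  (v12,v16,v13) [-+-] → (-0.1046, -2.39887, 0)–(-0.1046, -2.16343, 0.276767)  len=0.3634
  (v13,v16,v17) [-++] → (-0.1046, -2.16343, 0.276767)–(-0.1046, -1.77794, 0.73)  len=0.5950
  (v13,v17,v14) [-+-] → (-0.1046, -1.77794, 0.73)–(-0.1046, -1.51342, 0.419053)  len=0.4082
  (v14,v17,v18) [-++] → (-0.1046, -1.51342, 0.419053)–(-0.1046, -1.15694, 0)  len=0.5502
  (v14,v18,v15) [-+-] → (-0.1046, -1.15694, 0)–(-0.1046, -1.31169, -0.181907)  len=0.2388
  (v15,v18,v19) [-++] → (-0.1046, -1.31169, -0.181907)–(-0.1046, -1.77794, -0.73)  len=0.7196
  (v15,v19,v12) [-+-] → (-0.1046, -1.77794, -0.73)–(-0.1046, -1.93733, -0.542637)  len=0.2460
  (v12,v19,v16) [-++] → (-0.1046, -1.93733, -0.542637)–(-0.1046, -2.39887, 0)  len=0.7124

Chained into 2 loop(s):
  loop 1: 8 segments, perimeter = 3.8335
  loop 2: 8 segments, perimeter = 3.8335
Total perimeter = 7.667

loops=2 perimeter=7.667
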